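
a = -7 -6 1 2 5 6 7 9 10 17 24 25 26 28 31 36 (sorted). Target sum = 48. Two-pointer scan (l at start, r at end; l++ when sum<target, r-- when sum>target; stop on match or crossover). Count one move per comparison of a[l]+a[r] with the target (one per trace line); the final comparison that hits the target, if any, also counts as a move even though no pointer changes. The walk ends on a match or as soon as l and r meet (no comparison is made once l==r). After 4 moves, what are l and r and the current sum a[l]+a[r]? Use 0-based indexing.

l=4, r=15, sum=41

[0,15] -7+36=29 <48 → l++
[1,15] -6+36=30 <48 → l++
[2,15] 1+36=37 <48 → l++
[3,15] 2+36=38 <48 → l++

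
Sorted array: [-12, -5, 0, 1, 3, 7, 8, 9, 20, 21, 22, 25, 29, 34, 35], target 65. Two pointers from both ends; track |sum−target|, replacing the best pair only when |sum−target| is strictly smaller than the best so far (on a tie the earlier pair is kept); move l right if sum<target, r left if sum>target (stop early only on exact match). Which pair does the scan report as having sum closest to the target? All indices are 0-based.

[0,14] -12+35=23 d=42 * → l++
[1,14] -5+35=30 d=35 * → l++
[2,14] 0+35=35 d=30 * → l++
[3,14] 1+35=36 d=29 * → l++
[4,14] 3+35=38 d=27 * → l++
[5,14] 7+35=42 d=23 * → l++
[6,14] 8+35=43 d=22 * → l++
[7,14] 9+35=44 d=21 * → l++
[8,14] 20+35=55 d=10 * → l++
[9,14] 21+35=56 d=9 * → l++
[10,14] 22+35=57 d=8 * → l++
[11,14] 25+35=60 d=5 * → l++
[12,14] 29+35=64 d=1 * → l++
[13,14] 34+35=69 d=4 → r--

pair (29, 35) with sum 64 (|Δ|=1)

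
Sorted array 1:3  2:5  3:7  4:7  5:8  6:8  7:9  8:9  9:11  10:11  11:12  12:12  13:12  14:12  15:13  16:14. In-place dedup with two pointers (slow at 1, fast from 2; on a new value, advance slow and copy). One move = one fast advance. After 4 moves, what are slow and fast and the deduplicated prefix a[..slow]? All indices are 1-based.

slow=4, fast=6, prefix=[3, 5, 7, 8]

slow=1 fast=2: a[fast]=5≠a[slow]=3 write a[2]=5, slow++,fast++
slow=2 fast=3: a[fast]=7≠a[slow]=5 write a[3]=7, slow++,fast++
slow=3 fast=4: a[fast]=7=a[slow] dup, fast++
slow=3 fast=5: a[fast]=8≠a[slow]=7 write a[4]=8, slow++,fast++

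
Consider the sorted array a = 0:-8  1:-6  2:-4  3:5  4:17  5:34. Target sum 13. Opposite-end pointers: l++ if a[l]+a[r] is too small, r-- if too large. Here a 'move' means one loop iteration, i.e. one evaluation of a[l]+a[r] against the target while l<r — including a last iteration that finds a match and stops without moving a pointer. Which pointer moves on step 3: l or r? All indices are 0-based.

l=0 r=5: -8+34=26 >13, r--
l=0 r=4: -8+17=9 <13, l++
l=1 r=4: -6+17=11 <13, l++

l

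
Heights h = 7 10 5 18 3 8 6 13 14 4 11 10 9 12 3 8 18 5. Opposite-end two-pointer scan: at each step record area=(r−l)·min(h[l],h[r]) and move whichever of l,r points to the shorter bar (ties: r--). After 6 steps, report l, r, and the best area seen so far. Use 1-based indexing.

l=4, r=15, best area=234

l=1 r=18: min(7,5)*17=85 best=85 *, r--
l=1 r=17: min(7,18)*16=112 best=112 *, l++
l=2 r=17: min(10,18)*15=150 best=150 *, l++
l=3 r=17: min(5,18)*14=70 best=150, l++
l=4 r=17: min(18,18)*13=234 best=234 *, r--
l=4 r=16: min(18,8)*12=96 best=234, r--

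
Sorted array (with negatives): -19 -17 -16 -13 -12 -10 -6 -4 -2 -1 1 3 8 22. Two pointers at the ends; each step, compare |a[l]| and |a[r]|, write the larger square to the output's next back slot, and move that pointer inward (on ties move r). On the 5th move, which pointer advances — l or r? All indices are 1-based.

l

l=1 r=14: |-19|<=|22| out[14]=484, r--
l=1 r=13: |-19|>|8| out[13]=361, l++
l=2 r=13: |-17|>|8| out[12]=289, l++
l=3 r=13: |-16|>|8| out[11]=256, l++
l=4 r=13: |-13|>|8| out[10]=169, l++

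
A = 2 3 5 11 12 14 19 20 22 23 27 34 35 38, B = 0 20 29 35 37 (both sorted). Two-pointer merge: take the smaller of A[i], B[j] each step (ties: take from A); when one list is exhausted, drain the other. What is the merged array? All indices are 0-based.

[0, 2, 3, 5, 11, 12, 14, 19, 20, 20, 22, 23, 27, 29, 34, 35, 35, 37, 38]

i=0 j=0: A[i]=2>B[j]=0 take 0, j++
i=0 j=1: A[i]=2<=B[j]=20 take 2, i++
i=1 j=1: A[i]=3<=B[j]=20 take 3, i++
i=2 j=1: A[i]=5<=B[j]=20 take 5, i++
i=3 j=1: A[i]=11<=B[j]=20 take 11, i++
i=4 j=1: A[i]=12<=B[j]=20 take 12, i++
i=5 j=1: A[i]=14<=B[j]=20 take 14, i++
i=6 j=1: A[i]=19<=B[j]=20 take 19, i++
i=7 j=1: A[i]=20<=B[j]=20 take 20, i++
i=8 j=1: A[i]=22>B[j]=20 take 20, j++
i=8 j=2: A[i]=22<=B[j]=29 take 22, i++
i=9 j=2: A[i]=23<=B[j]=29 take 23, i++
i=10 j=2: A[i]=27<=B[j]=29 take 27, i++
i=11 j=2: A[i]=34>B[j]=29 take 29, j++
i=11 j=3: A[i]=34<=B[j]=35 take 34, i++
i=12 j=3: A[i]=35<=B[j]=35 take 35, i++
i=13 j=3: A[i]=38>B[j]=35 take 35, j++
i=13 j=4: A[i]=38>B[j]=37 take 37, j++
i=13 j=5: B done, take A[i]=38, i++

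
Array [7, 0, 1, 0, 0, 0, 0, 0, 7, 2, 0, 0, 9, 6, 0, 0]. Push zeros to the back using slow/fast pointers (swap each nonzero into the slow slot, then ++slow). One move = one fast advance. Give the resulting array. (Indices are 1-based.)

(s=1,f=1) a[fast]=7≠0 swap→a[1]=7 → slow++,fast++
(s=2,f=2) a[fast]=0 → fast++
(s=2,f=3) a[fast]=1≠0 swap→a[2]=1 → slow++,fast++
(s=3,f=4) a[fast]=0 → fast++
(s=3,f=5) a[fast]=0 → fast++
(s=3,f=6) a[fast]=0 → fast++
(s=3,f=7) a[fast]=0 → fast++
(s=3,f=8) a[fast]=0 → fast++
(s=3,f=9) a[fast]=7≠0 swap→a[3]=7 → slow++,fast++
(s=4,f=10) a[fast]=2≠0 swap→a[4]=2 → slow++,fast++
(s=5,f=11) a[fast]=0 → fast++
(s=5,f=12) a[fast]=0 → fast++
(s=5,f=13) a[fast]=9≠0 swap→a[5]=9 → slow++,fast++
(s=6,f=14) a[fast]=6≠0 swap→a[6]=6 → slow++,fast++
(s=7,f=15) a[fast]=0 → fast++
(s=7,f=16) a[fast]=0 → fast++

[7, 1, 7, 2, 9, 6, 0, 0, 0, 0, 0, 0, 0, 0, 0, 0]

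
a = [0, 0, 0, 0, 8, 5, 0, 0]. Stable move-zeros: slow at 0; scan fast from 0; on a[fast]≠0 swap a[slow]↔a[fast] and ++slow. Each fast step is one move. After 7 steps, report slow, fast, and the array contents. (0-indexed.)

(s=0,f=0) a[fast]=0 → fast++
(s=0,f=1) a[fast]=0 → fast++
(s=0,f=2) a[fast]=0 → fast++
(s=0,f=3) a[fast]=0 → fast++
(s=0,f=4) a[fast]=8≠0 swap→a[0]=8 → slow++,fast++
(s=1,f=5) a[fast]=5≠0 swap→a[1]=5 → slow++,fast++
(s=2,f=6) a[fast]=0 → fast++

slow=2, fast=7, a=[8, 5, 0, 0, 0, 0, 0, 0]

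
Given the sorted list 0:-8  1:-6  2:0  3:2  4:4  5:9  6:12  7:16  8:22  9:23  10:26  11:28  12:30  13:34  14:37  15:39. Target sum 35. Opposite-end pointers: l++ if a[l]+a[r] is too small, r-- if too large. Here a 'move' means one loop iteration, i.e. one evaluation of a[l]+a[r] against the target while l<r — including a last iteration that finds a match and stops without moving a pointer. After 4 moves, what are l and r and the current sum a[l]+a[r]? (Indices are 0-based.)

l=2, r=13, sum=34

[0,15] -8+39=31 <35 → l++
[1,15] -6+39=33 <35 → l++
[2,15] 0+39=39 >35 → r--
[2,14] 0+37=37 >35 → r--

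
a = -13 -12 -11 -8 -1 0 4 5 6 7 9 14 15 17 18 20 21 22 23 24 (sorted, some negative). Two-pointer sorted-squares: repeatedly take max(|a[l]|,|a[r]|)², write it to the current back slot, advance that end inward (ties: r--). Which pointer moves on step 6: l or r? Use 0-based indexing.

l=0 r=19: |-13|<=|24| out[19]=576, r--
l=0 r=18: |-13|<=|23| out[18]=529, r--
l=0 r=17: |-13|<=|22| out[17]=484, r--
l=0 r=16: |-13|<=|21| out[16]=441, r--
l=0 r=15: |-13|<=|20| out[15]=400, r--
l=0 r=14: |-13|<=|18| out[14]=324, r--

r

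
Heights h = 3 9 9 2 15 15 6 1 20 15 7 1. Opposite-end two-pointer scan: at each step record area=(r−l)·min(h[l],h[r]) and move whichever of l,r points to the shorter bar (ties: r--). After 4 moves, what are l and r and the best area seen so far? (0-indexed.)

l=2, r=9, best area=72

l=0 r=11: min(3,1)*11=11 best=11 *, r--
l=0 r=10: min(3,7)*10=30 best=30 *, l++
l=1 r=10: min(9,7)*9=63 best=63 *, r--
l=1 r=9: min(9,15)*8=72 best=72 *, l++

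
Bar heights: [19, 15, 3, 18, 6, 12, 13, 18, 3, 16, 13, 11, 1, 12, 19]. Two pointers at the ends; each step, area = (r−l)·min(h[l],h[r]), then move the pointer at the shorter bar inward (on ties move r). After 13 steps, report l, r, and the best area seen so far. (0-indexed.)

l=0 r=14: min(19,19)*14=266 best=266 *, r--
l=0 r=13: min(19,12)*13=156 best=266, r--
l=0 r=12: min(19,1)*12=12 best=266, r--
l=0 r=11: min(19,11)*11=121 best=266, r--
l=0 r=10: min(19,13)*10=130 best=266, r--
l=0 r=9: min(19,16)*9=144 best=266, r--
l=0 r=8: min(19,3)*8=24 best=266, r--
l=0 r=7: min(19,18)*7=126 best=266, r--
l=0 r=6: min(19,13)*6=78 best=266, r--
l=0 r=5: min(19,12)*5=60 best=266, r--
l=0 r=4: min(19,6)*4=24 best=266, r--
l=0 r=3: min(19,18)*3=54 best=266, r--
l=0 r=2: min(19,3)*2=6 best=266, r--

l=0, r=1, best area=266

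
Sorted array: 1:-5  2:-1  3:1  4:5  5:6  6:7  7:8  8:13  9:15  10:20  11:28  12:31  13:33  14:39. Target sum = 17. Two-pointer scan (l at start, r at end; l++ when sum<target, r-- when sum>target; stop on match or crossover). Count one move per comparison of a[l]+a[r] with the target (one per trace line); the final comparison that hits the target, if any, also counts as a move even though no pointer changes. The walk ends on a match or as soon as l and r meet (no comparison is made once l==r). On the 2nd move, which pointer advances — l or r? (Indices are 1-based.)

r

[1,14] -5+39=34 >17 → r--
[1,13] -5+33=28 >17 → r--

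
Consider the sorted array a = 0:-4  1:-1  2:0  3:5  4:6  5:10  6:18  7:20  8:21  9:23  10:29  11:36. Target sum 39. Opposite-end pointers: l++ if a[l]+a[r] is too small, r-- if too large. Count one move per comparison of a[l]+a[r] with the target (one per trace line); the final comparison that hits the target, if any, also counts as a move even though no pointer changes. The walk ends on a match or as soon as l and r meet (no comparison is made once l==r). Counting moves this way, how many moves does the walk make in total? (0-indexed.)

7 moves

[0,11] -4+36=32 <39 → l++
[1,11] -1+36=35 <39 → l++
[2,11] 0+36=36 <39 → l++
[3,11] 5+36=41 >39 → r--
[3,10] 5+29=34 <39 → l++
[4,10] 6+29=35 <39 → l++
[5,10] 10+29=39 → found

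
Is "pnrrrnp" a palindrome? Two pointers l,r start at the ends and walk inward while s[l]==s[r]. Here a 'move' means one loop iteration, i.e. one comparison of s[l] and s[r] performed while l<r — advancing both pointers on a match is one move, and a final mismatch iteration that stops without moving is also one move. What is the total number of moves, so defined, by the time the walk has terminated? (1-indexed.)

3 moves

l=1 r=7: 'p'=='p', l++,r--
l=2 r=6: 'n'=='n', l++,r--
l=3 r=5: 'r'=='r', l++,r--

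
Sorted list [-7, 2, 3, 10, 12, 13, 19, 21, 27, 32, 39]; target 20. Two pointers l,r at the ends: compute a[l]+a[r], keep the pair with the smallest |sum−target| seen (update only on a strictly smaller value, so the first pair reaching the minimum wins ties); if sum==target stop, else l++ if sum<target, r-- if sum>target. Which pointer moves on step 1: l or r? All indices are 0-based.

r

l=0 r=10: -7+39=32 d=12 *, r--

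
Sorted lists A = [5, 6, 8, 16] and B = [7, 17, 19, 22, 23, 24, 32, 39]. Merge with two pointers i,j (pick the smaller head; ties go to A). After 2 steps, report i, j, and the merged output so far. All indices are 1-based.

i=1 j=1: A[i]=5<=B[j]=7 take 5, i++
i=2 j=1: A[i]=6<=B[j]=7 take 6, i++

i=3, j=1, merged so far=[5, 6]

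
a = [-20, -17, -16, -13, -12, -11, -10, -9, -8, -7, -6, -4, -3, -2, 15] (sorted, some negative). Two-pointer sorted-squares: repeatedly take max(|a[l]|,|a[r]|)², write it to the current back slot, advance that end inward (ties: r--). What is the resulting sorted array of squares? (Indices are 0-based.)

[0,14] |-20|>|15| out[14]=400 → l++
[1,14] |-17|>|15| out[13]=289 → l++
[2,14] |-16|>|15| out[12]=256 → l++
[3,14] |-13|<=|15| out[11]=225 → r--
[3,13] |-13|>|-2| out[10]=169 → l++
[4,13] |-12|>|-2| out[9]=144 → l++
[5,13] |-11|>|-2| out[8]=121 → l++
[6,13] |-10|>|-2| out[7]=100 → l++
[7,13] |-9|>|-2| out[6]=81 → l++
[8,13] |-8|>|-2| out[5]=64 → l++
[9,13] |-7|>|-2| out[4]=49 → l++
[10,13] |-6|>|-2| out[3]=36 → l++
[11,13] |-4|>|-2| out[2]=16 → l++
[12,13] |-3|>|-2| out[1]=9 → l++
[13,13] |-2|<=|-2| out[0]=4 → r--

[4, 9, 16, 36, 49, 64, 81, 100, 121, 144, 169, 225, 256, 289, 400]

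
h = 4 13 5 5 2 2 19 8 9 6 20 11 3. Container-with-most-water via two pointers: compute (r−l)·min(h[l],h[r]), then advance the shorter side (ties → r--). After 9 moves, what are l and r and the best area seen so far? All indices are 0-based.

[0,12] min(4,3)*12=36 best=36 * → r--
[0,11] min(4,11)*11=44 best=44 * → l++
[1,11] min(13,11)*10=110 best=110 * → r--
[1,10] min(13,20)*9=117 best=117 * → l++
[2,10] min(5,20)*8=40 best=117 → l++
[3,10] min(5,20)*7=35 best=117 → l++
[4,10] min(2,20)*6=12 best=117 → l++
[5,10] min(2,20)*5=10 best=117 → l++
[6,10] min(19,20)*4=76 best=117 → l++

l=7, r=10, best area=117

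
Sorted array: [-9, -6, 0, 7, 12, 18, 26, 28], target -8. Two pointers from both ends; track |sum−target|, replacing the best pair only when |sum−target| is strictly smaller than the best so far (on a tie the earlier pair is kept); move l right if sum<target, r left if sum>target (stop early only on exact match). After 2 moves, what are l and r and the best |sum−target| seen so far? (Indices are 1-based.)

l=1, r=6, best |Δ|=25

[1,8] -9+28=19 d=27 * → r--
[1,7] -9+26=17 d=25 * → r--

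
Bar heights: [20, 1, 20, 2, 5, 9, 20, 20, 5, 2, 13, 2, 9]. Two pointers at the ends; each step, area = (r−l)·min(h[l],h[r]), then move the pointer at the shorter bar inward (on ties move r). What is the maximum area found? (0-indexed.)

max area = 140

[0,12] min(20,9)*12=108 best=108 * → r--
[0,11] min(20,2)*11=22 best=108 → r--
[0,10] min(20,13)*10=130 best=130 * → r--
[0,9] min(20,2)*9=18 best=130 → r--
[0,8] min(20,5)*8=40 best=130 → r--
[0,7] min(20,20)*7=140 best=140 * → r--
[0,6] min(20,20)*6=120 best=140 → r--
[0,5] min(20,9)*5=45 best=140 → r--
[0,4] min(20,5)*4=20 best=140 → r--
[0,3] min(20,2)*3=6 best=140 → r--
[0,2] min(20,20)*2=40 best=140 → r--
[0,1] min(20,1)*1=1 best=140 → r--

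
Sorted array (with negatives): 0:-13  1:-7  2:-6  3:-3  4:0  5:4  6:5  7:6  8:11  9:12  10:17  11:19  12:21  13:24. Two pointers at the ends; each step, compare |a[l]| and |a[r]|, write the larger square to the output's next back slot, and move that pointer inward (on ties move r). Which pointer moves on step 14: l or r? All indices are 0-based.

r

[0,13] |-13|<=|24| out[13]=576 → r--
[0,12] |-13|<=|21| out[12]=441 → r--
[0,11] |-13|<=|19| out[11]=361 → r--
[0,10] |-13|<=|17| out[10]=289 → r--
[0,9] |-13|>|12| out[9]=169 → l++
[1,9] |-7|<=|12| out[8]=144 → r--
[1,8] |-7|<=|11| out[7]=121 → r--
[1,7] |-7|>|6| out[6]=49 → l++
[2,7] |-6|<=|6| out[5]=36 → r--
[2,6] |-6|>|5| out[4]=36 → l++
[3,6] |-3|<=|5| out[3]=25 → r--
[3,5] |-3|<=|4| out[2]=16 → r--
[3,4] |-3|>|0| out[1]=9 → l++
[4,4] |0|<=|0| out[0]=0 → r--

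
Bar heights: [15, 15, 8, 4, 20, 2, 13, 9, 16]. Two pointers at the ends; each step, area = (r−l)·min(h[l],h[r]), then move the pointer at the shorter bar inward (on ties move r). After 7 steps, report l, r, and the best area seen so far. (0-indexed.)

l=4, r=5, best area=120

[0,8] min(15,16)*8=120 best=120 * → l++
[1,8] min(15,16)*7=105 best=120 → l++
[2,8] min(8,16)*6=48 best=120 → l++
[3,8] min(4,16)*5=20 best=120 → l++
[4,8] min(20,16)*4=64 best=120 → r--
[4,7] min(20,9)*3=27 best=120 → r--
[4,6] min(20,13)*2=26 best=120 → r--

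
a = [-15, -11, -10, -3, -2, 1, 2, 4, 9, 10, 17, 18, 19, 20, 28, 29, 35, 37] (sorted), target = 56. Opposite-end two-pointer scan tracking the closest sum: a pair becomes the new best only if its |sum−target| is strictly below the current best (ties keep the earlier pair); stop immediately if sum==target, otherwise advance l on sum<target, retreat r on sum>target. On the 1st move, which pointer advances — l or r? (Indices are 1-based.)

l=1 r=18: -15+37=22 d=34 *, l++

l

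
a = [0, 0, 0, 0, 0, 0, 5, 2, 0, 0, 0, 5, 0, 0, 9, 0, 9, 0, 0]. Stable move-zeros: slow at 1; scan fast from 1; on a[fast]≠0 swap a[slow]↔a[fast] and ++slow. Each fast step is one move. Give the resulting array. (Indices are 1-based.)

[5, 2, 5, 9, 9, 0, 0, 0, 0, 0, 0, 0, 0, 0, 0, 0, 0, 0, 0]

(s=1,f=1) a[fast]=0 → fast++
(s=1,f=2) a[fast]=0 → fast++
(s=1,f=3) a[fast]=0 → fast++
(s=1,f=4) a[fast]=0 → fast++
(s=1,f=5) a[fast]=0 → fast++
(s=1,f=6) a[fast]=0 → fast++
(s=1,f=7) a[fast]=5≠0 swap→a[1]=5 → slow++,fast++
(s=2,f=8) a[fast]=2≠0 swap→a[2]=2 → slow++,fast++
(s=3,f=9) a[fast]=0 → fast++
(s=3,f=10) a[fast]=0 → fast++
(s=3,f=11) a[fast]=0 → fast++
(s=3,f=12) a[fast]=5≠0 swap→a[3]=5 → slow++,fast++
(s=4,f=13) a[fast]=0 → fast++
(s=4,f=14) a[fast]=0 → fast++
(s=4,f=15) a[fast]=9≠0 swap→a[4]=9 → slow++,fast++
(s=5,f=16) a[fast]=0 → fast++
(s=5,f=17) a[fast]=9≠0 swap→a[5]=9 → slow++,fast++
(s=6,f=18) a[fast]=0 → fast++
(s=6,f=19) a[fast]=0 → fast++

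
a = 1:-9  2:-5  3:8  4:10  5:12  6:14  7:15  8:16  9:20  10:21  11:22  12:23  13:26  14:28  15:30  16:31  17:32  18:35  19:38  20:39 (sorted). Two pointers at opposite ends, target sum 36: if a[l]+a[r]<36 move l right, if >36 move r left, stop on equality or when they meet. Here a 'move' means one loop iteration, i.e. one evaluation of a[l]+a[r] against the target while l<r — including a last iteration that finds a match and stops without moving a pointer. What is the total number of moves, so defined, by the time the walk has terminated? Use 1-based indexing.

l=1 r=20: -9+39=30 <36, l++
l=2 r=20: -5+39=34 <36, l++
l=3 r=20: 8+39=47 >36, r--
l=3 r=19: 8+38=46 >36, r--
l=3 r=18: 8+35=43 >36, r--
l=3 r=17: 8+32=40 >36, r--
l=3 r=16: 8+31=39 >36, r--
l=3 r=15: 8+30=38 >36, r--
l=3 r=14: 8+28=36, found

9 moves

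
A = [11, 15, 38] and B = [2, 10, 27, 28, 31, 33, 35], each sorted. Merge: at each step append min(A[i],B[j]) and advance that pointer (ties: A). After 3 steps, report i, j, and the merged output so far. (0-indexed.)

[i=0,j=0] A[i]=11>B[j]=2 take 2 → j++
[i=0,j=1] A[i]=11>B[j]=10 take 10 → j++
[i=0,j=2] A[i]=11<=B[j]=27 take 11 → i++

i=1, j=2, merged so far=[2, 10, 11]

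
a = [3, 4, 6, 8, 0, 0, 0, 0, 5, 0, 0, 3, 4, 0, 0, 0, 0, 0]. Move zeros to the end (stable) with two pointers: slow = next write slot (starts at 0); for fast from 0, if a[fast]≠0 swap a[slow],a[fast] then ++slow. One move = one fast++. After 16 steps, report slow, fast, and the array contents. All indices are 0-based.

(s=0,f=0) a[fast]=3≠0 swap→a[0]=3 → slow++,fast++
(s=1,f=1) a[fast]=4≠0 swap→a[1]=4 → slow++,fast++
(s=2,f=2) a[fast]=6≠0 swap→a[2]=6 → slow++,fast++
(s=3,f=3) a[fast]=8≠0 swap→a[3]=8 → slow++,fast++
(s=4,f=4) a[fast]=0 → fast++
(s=4,f=5) a[fast]=0 → fast++
(s=4,f=6) a[fast]=0 → fast++
(s=4,f=7) a[fast]=0 → fast++
(s=4,f=8) a[fast]=5≠0 swap→a[4]=5 → slow++,fast++
(s=5,f=9) a[fast]=0 → fast++
(s=5,f=10) a[fast]=0 → fast++
(s=5,f=11) a[fast]=3≠0 swap→a[5]=3 → slow++,fast++
(s=6,f=12) a[fast]=4≠0 swap→a[6]=4 → slow++,fast++
(s=7,f=13) a[fast]=0 → fast++
(s=7,f=14) a[fast]=0 → fast++
(s=7,f=15) a[fast]=0 → fast++

slow=7, fast=16, a=[3, 4, 6, 8, 5, 3, 4, 0, 0, 0, 0, 0, 0, 0, 0, 0, 0, 0]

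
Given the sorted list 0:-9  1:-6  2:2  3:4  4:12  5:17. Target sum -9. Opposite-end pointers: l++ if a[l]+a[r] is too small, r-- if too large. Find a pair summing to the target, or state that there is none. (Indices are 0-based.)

[0,5] -9+17=8 >-9 → r--
[0,4] -9+12=3 >-9 → r--
[0,3] -9+4=-5 >-9 → r--
[0,2] -9+2=-7 >-9 → r--
[0,1] -9+-6=-15 <-9 → l++

no pair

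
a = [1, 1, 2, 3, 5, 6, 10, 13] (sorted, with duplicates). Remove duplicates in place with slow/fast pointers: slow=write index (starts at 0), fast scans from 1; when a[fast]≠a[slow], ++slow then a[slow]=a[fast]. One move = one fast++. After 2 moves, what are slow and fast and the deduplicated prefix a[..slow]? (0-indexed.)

slow=1, fast=3, prefix=[1, 2]

(s=0,f=1) a[fast]=1=a[slow] dup → fast++
(s=0,f=2) a[fast]=2≠a[slow]=1 write a[1]=2 → slow++,fast++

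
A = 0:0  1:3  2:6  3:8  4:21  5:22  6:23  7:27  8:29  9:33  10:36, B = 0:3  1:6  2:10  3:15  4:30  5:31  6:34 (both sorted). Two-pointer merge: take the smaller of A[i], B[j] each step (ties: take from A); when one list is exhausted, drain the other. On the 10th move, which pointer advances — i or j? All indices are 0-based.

[i=0,j=0] A[i]=0<=B[j]=3 take 0 → i++
[i=1,j=0] A[i]=3<=B[j]=3 take 3 → i++
[i=2,j=0] A[i]=6>B[j]=3 take 3 → j++
[i=2,j=1] A[i]=6<=B[j]=6 take 6 → i++
[i=3,j=1] A[i]=8>B[j]=6 take 6 → j++
[i=3,j=2] A[i]=8<=B[j]=10 take 8 → i++
[i=4,j=2] A[i]=21>B[j]=10 take 10 → j++
[i=4,j=3] A[i]=21>B[j]=15 take 15 → j++
[i=4,j=4] A[i]=21<=B[j]=30 take 21 → i++
[i=5,j=4] A[i]=22<=B[j]=30 take 22 → i++

i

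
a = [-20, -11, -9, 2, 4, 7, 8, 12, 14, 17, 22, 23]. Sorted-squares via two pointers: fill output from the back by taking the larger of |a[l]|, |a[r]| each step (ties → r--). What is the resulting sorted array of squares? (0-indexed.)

[0,11] |-20|<=|23| out[11]=529 → r--
[0,10] |-20|<=|22| out[10]=484 → r--
[0,9] |-20|>|17| out[9]=400 → l++
[1,9] |-11|<=|17| out[8]=289 → r--
[1,8] |-11|<=|14| out[7]=196 → r--
[1,7] |-11|<=|12| out[6]=144 → r--
[1,6] |-11|>|8| out[5]=121 → l++
[2,6] |-9|>|8| out[4]=81 → l++
[3,6] |2|<=|8| out[3]=64 → r--
[3,5] |2|<=|7| out[2]=49 → r--
[3,4] |2|<=|4| out[1]=16 → r--
[3,3] |2|<=|2| out[0]=4 → r--

[4, 16, 49, 64, 81, 121, 144, 196, 289, 400, 484, 529]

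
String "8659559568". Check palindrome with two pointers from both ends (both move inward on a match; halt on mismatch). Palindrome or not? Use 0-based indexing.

l=0 r=9: '8'=='8', l++,r--
l=1 r=8: '6'=='6', l++,r--
l=2 r=7: '5'=='5', l++,r--
l=3 r=6: '9'=='9', l++,r--
l=4 r=5: '5'=='5', l++,r--

palindrome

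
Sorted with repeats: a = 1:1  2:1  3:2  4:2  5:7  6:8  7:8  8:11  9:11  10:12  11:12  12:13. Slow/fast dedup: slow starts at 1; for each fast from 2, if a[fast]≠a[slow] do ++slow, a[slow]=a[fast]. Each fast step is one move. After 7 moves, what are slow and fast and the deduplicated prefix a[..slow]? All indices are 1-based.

slow=5, fast=9, prefix=[1, 2, 7, 8, 11]

slow=1 fast=2: a[fast]=1=a[slow] dup, fast++
slow=1 fast=3: a[fast]=2≠a[slow]=1 write a[2]=2, slow++,fast++
slow=2 fast=4: a[fast]=2=a[slow] dup, fast++
slow=2 fast=5: a[fast]=7≠a[slow]=2 write a[3]=7, slow++,fast++
slow=3 fast=6: a[fast]=8≠a[slow]=7 write a[4]=8, slow++,fast++
slow=4 fast=7: a[fast]=8=a[slow] dup, fast++
slow=4 fast=8: a[fast]=11≠a[slow]=8 write a[5]=11, slow++,fast++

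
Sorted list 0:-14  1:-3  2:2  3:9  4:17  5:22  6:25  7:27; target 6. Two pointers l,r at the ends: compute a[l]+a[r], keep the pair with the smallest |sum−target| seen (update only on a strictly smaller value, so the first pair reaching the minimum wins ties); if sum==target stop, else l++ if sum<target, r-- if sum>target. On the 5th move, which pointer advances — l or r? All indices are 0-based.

r

[0,7] -14+27=13 d=7 * → r--
[0,6] -14+25=11 d=5 * → r--
[0,5] -14+22=8 d=2 * → r--
[0,4] -14+17=3 d=3 → l++
[1,4] -3+17=14 d=8 → r--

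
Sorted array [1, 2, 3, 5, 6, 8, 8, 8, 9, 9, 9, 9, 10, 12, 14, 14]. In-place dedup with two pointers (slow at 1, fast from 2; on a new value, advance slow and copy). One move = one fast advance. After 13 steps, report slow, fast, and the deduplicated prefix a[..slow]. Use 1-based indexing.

slow=9, fast=15, prefix=[1, 2, 3, 5, 6, 8, 9, 10, 12]

(s=1,f=2) a[fast]=2≠a[slow]=1 write a[2]=2 → slow++,fast++
(s=2,f=3) a[fast]=3≠a[slow]=2 write a[3]=3 → slow++,fast++
(s=3,f=4) a[fast]=5≠a[slow]=3 write a[4]=5 → slow++,fast++
(s=4,f=5) a[fast]=6≠a[slow]=5 write a[5]=6 → slow++,fast++
(s=5,f=6) a[fast]=8≠a[slow]=6 write a[6]=8 → slow++,fast++
(s=6,f=7) a[fast]=8=a[slow] dup → fast++
(s=6,f=8) a[fast]=8=a[slow] dup → fast++
(s=6,f=9) a[fast]=9≠a[slow]=8 write a[7]=9 → slow++,fast++
(s=7,f=10) a[fast]=9=a[slow] dup → fast++
(s=7,f=11) a[fast]=9=a[slow] dup → fast++
(s=7,f=12) a[fast]=9=a[slow] dup → fast++
(s=7,f=13) a[fast]=10≠a[slow]=9 write a[8]=10 → slow++,fast++
(s=8,f=14) a[fast]=12≠a[slow]=10 write a[9]=12 → slow++,fast++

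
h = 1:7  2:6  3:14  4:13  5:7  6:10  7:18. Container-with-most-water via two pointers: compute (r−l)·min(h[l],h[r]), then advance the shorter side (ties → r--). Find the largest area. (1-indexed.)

l=1 r=7: min(7,18)*6=42 best=42 *, l++
l=2 r=7: min(6,18)*5=30 best=42, l++
l=3 r=7: min(14,18)*4=56 best=56 *, l++
l=4 r=7: min(13,18)*3=39 best=56, l++
l=5 r=7: min(7,18)*2=14 best=56, l++
l=6 r=7: min(10,18)*1=10 best=56, l++

max area = 56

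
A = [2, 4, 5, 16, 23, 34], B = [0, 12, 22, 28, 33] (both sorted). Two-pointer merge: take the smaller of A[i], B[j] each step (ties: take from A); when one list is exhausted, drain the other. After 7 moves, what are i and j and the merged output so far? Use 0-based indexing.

i=4, j=3, merged so far=[0, 2, 4, 5, 12, 16, 22]

i=0 j=0: A[i]=2>B[j]=0 take 0, j++
i=0 j=1: A[i]=2<=B[j]=12 take 2, i++
i=1 j=1: A[i]=4<=B[j]=12 take 4, i++
i=2 j=1: A[i]=5<=B[j]=12 take 5, i++
i=3 j=1: A[i]=16>B[j]=12 take 12, j++
i=3 j=2: A[i]=16<=B[j]=22 take 16, i++
i=4 j=2: A[i]=23>B[j]=22 take 22, j++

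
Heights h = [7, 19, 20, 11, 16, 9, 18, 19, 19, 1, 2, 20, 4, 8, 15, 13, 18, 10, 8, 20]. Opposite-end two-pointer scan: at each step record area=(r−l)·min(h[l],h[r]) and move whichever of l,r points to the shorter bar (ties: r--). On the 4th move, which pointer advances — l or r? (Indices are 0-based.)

r

l=0 r=19: min(7,20)*19=133 best=133 *, l++
l=1 r=19: min(19,20)*18=342 best=342 *, l++
l=2 r=19: min(20,20)*17=340 best=342, r--
l=2 r=18: min(20,8)*16=128 best=342, r--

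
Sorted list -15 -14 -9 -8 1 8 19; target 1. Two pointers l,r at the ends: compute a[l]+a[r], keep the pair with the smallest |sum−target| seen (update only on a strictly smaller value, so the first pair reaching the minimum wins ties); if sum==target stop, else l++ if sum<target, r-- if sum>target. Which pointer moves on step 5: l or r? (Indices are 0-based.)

l

l=0 r=6: -15+19=4 d=3 *, r--
l=0 r=5: -15+8=-7 d=8, l++
l=1 r=5: -14+8=-6 d=7, l++
l=2 r=5: -9+8=-1 d=2 *, l++
l=3 r=5: -8+8=0 d=1 *, l++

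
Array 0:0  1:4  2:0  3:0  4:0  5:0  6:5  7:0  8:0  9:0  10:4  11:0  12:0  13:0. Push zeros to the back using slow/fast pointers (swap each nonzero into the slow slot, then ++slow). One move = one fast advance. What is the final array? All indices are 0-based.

(s=0,f=0) a[fast]=0 → fast++
(s=0,f=1) a[fast]=4≠0 swap→a[0]=4 → slow++,fast++
(s=1,f=2) a[fast]=0 → fast++
(s=1,f=3) a[fast]=0 → fast++
(s=1,f=4) a[fast]=0 → fast++
(s=1,f=5) a[fast]=0 → fast++
(s=1,f=6) a[fast]=5≠0 swap→a[1]=5 → slow++,fast++
(s=2,f=7) a[fast]=0 → fast++
(s=2,f=8) a[fast]=0 → fast++
(s=2,f=9) a[fast]=0 → fast++
(s=2,f=10) a[fast]=4≠0 swap→a[2]=4 → slow++,fast++
(s=3,f=11) a[fast]=0 → fast++
(s=3,f=12) a[fast]=0 → fast++
(s=3,f=13) a[fast]=0 → fast++

[4, 5, 4, 0, 0, 0, 0, 0, 0, 0, 0, 0, 0, 0]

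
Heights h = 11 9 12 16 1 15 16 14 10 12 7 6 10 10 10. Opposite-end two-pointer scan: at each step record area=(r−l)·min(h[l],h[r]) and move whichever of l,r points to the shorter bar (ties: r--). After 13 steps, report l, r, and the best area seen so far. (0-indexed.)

l=3, r=4, best area=140

[0,14] min(11,10)*14=140 best=140 * → r--
[0,13] min(11,10)*13=130 best=140 → r--
[0,12] min(11,10)*12=120 best=140 → r--
[0,11] min(11,6)*11=66 best=140 → r--
[0,10] min(11,7)*10=70 best=140 → r--
[0,9] min(11,12)*9=99 best=140 → l++
[1,9] min(9,12)*8=72 best=140 → l++
[2,9] min(12,12)*7=84 best=140 → r--
[2,8] min(12,10)*6=60 best=140 → r--
[2,7] min(12,14)*5=60 best=140 → l++
[3,7] min(16,14)*4=56 best=140 → r--
[3,6] min(16,16)*3=48 best=140 → r--
[3,5] min(16,15)*2=30 best=140 → r--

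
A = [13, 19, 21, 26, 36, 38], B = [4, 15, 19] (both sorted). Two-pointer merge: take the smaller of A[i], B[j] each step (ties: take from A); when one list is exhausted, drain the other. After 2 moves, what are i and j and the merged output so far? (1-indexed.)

i=1 j=1: A[i]=13>B[j]=4 take 4, j++
i=1 j=2: A[i]=13<=B[j]=15 take 13, i++

i=2, j=2, merged so far=[4, 13]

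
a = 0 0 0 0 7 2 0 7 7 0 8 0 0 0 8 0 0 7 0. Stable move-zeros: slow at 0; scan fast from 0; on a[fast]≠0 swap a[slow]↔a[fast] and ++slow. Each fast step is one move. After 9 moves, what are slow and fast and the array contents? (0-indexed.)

slow=0 fast=0: a[fast]=0, fast++
slow=0 fast=1: a[fast]=0, fast++
slow=0 fast=2: a[fast]=0, fast++
slow=0 fast=3: a[fast]=0, fast++
slow=0 fast=4: a[fast]=7≠0 swap→a[0]=7, slow++,fast++
slow=1 fast=5: a[fast]=2≠0 swap→a[1]=2, slow++,fast++
slow=2 fast=6: a[fast]=0, fast++
slow=2 fast=7: a[fast]=7≠0 swap→a[2]=7, slow++,fast++
slow=3 fast=8: a[fast]=7≠0 swap→a[3]=7, slow++,fast++

slow=4, fast=9, a=[7, 2, 7, 7, 0, 0, 0, 0, 0, 0, 8, 0, 0, 0, 8, 0, 0, 7, 0]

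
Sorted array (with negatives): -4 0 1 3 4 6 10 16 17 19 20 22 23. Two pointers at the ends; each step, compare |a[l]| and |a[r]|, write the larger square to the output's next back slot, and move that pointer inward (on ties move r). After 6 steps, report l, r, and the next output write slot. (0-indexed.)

[0,12] |-4|<=|23| out[12]=529 → r--
[0,11] |-4|<=|22| out[11]=484 → r--
[0,10] |-4|<=|20| out[10]=400 → r--
[0,9] |-4|<=|19| out[9]=361 → r--
[0,8] |-4|<=|17| out[8]=289 → r--
[0,7] |-4|<=|16| out[7]=256 → r--

l=0, r=6, next write slot=6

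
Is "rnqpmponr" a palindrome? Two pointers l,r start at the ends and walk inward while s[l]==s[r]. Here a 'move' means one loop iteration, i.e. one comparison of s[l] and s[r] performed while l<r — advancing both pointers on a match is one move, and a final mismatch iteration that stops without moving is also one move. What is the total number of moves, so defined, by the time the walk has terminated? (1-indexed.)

3 moves

l=1 r=9: 'r'=='r', l++,r--
l=2 r=8: 'n'=='n', l++,r--
l=3 r=7: 'q'!='o', stop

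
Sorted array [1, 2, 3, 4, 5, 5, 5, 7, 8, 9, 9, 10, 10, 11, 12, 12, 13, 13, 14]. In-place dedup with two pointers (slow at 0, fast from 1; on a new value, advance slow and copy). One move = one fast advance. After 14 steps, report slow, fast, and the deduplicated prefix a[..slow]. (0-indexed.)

slow=0 fast=1: a[fast]=2≠a[slow]=1 write a[1]=2, slow++,fast++
slow=1 fast=2: a[fast]=3≠a[slow]=2 write a[2]=3, slow++,fast++
slow=2 fast=3: a[fast]=4≠a[slow]=3 write a[3]=4, slow++,fast++
slow=3 fast=4: a[fast]=5≠a[slow]=4 write a[4]=5, slow++,fast++
slow=4 fast=5: a[fast]=5=a[slow] dup, fast++
slow=4 fast=6: a[fast]=5=a[slow] dup, fast++
slow=4 fast=7: a[fast]=7≠a[slow]=5 write a[5]=7, slow++,fast++
slow=5 fast=8: a[fast]=8≠a[slow]=7 write a[6]=8, slow++,fast++
slow=6 fast=9: a[fast]=9≠a[slow]=8 write a[7]=9, slow++,fast++
slow=7 fast=10: a[fast]=9=a[slow] dup, fast++
slow=7 fast=11: a[fast]=10≠a[slow]=9 write a[8]=10, slow++,fast++
slow=8 fast=12: a[fast]=10=a[slow] dup, fast++
slow=8 fast=13: a[fast]=11≠a[slow]=10 write a[9]=11, slow++,fast++
slow=9 fast=14: a[fast]=12≠a[slow]=11 write a[10]=12, slow++,fast++

slow=10, fast=15, prefix=[1, 2, 3, 4, 5, 7, 8, 9, 10, 11, 12]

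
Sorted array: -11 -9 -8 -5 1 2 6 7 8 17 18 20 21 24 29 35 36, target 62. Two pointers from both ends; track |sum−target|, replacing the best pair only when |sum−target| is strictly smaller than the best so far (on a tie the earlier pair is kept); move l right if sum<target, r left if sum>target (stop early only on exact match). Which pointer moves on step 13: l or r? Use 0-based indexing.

[0,16] -11+36=25 d=37 * → l++
[1,16] -9+36=27 d=35 * → l++
[2,16] -8+36=28 d=34 * → l++
[3,16] -5+36=31 d=31 * → l++
[4,16] 1+36=37 d=25 * → l++
[5,16] 2+36=38 d=24 * → l++
[6,16] 6+36=42 d=20 * → l++
[7,16] 7+36=43 d=19 * → l++
[8,16] 8+36=44 d=18 * → l++
[9,16] 17+36=53 d=9 * → l++
[10,16] 18+36=54 d=8 * → l++
[11,16] 20+36=56 d=6 * → l++
[12,16] 21+36=57 d=5 * → l++

l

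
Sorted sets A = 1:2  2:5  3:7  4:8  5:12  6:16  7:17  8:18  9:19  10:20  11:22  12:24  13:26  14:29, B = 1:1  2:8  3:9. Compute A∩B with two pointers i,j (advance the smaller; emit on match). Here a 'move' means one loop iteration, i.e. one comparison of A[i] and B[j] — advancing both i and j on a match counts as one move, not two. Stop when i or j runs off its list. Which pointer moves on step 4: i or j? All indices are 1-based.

[i=1,j=1] 2>1 → j++
[i=1,j=2] 2<8 → i++
[i=2,j=2] 5<8 → i++
[i=3,j=2] 7<8 → i++

i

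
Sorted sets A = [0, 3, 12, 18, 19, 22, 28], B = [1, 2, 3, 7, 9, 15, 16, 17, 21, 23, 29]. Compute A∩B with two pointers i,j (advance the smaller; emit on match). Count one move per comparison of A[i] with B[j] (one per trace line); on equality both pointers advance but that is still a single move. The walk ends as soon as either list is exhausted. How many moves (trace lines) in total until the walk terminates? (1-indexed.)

16 moves

[i=1,j=1] 0<1 → i++
[i=2,j=1] 3>1 → j++
[i=2,j=2] 3>2 → j++
[i=2,j=3] 3==3 emit → i++,j++
[i=3,j=4] 12>7 → j++
[i=3,j=5] 12>9 → j++
[i=3,j=6] 12<15 → i++
[i=4,j=6] 18>15 → j++
[i=4,j=7] 18>16 → j++
[i=4,j=8] 18>17 → j++
[i=4,j=9] 18<21 → i++
[i=5,j=9] 19<21 → i++
[i=6,j=9] 22>21 → j++
[i=6,j=10] 22<23 → i++
[i=7,j=10] 28>23 → j++
[i=7,j=11] 28<29 → i++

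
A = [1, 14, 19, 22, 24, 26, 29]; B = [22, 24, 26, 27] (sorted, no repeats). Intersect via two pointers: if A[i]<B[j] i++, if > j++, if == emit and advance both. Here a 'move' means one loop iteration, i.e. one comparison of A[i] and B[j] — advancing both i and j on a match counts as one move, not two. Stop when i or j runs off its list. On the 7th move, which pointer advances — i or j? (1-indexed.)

i=1 j=1: 1<22, i++
i=2 j=1: 14<22, i++
i=3 j=1: 19<22, i++
i=4 j=1: 22==22 emit, i++,j++
i=5 j=2: 24==24 emit, i++,j++
i=6 j=3: 26==26 emit, i++,j++
i=7 j=4: 29>27, j++

j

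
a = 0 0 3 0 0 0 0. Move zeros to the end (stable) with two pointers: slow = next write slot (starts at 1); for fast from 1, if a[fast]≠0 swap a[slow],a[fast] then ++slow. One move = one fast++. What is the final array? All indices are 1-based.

slow=1 fast=1: a[fast]=0, fast++
slow=1 fast=2: a[fast]=0, fast++
slow=1 fast=3: a[fast]=3≠0 swap→a[1]=3, slow++,fast++
slow=2 fast=4: a[fast]=0, fast++
slow=2 fast=5: a[fast]=0, fast++
slow=2 fast=6: a[fast]=0, fast++
slow=2 fast=7: a[fast]=0, fast++

[3, 0, 0, 0, 0, 0, 0]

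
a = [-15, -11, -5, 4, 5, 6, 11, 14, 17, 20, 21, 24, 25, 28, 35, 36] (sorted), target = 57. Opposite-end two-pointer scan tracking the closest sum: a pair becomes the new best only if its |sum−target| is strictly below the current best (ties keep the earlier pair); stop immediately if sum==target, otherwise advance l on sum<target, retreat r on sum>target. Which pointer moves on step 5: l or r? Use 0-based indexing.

l

[0,15] -15+36=21 d=36 * → l++
[1,15] -11+36=25 d=32 * → l++
[2,15] -5+36=31 d=26 * → l++
[3,15] 4+36=40 d=17 * → l++
[4,15] 5+36=41 d=16 * → l++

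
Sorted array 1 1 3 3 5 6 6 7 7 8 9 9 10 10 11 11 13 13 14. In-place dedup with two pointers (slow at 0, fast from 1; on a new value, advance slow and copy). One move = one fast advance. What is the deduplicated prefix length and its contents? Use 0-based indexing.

length 11; prefix = [1, 3, 5, 6, 7, 8, 9, 10, 11, 13, 14]

slow=0 fast=1: a[fast]=1=a[slow] dup, fast++
slow=0 fast=2: a[fast]=3≠a[slow]=1 write a[1]=3, slow++,fast++
slow=1 fast=3: a[fast]=3=a[slow] dup, fast++
slow=1 fast=4: a[fast]=5≠a[slow]=3 write a[2]=5, slow++,fast++
slow=2 fast=5: a[fast]=6≠a[slow]=5 write a[3]=6, slow++,fast++
slow=3 fast=6: a[fast]=6=a[slow] dup, fast++
slow=3 fast=7: a[fast]=7≠a[slow]=6 write a[4]=7, slow++,fast++
slow=4 fast=8: a[fast]=7=a[slow] dup, fast++
slow=4 fast=9: a[fast]=8≠a[slow]=7 write a[5]=8, slow++,fast++
slow=5 fast=10: a[fast]=9≠a[slow]=8 write a[6]=9, slow++,fast++
slow=6 fast=11: a[fast]=9=a[slow] dup, fast++
slow=6 fast=12: a[fast]=10≠a[slow]=9 write a[7]=10, slow++,fast++
slow=7 fast=13: a[fast]=10=a[slow] dup, fast++
slow=7 fast=14: a[fast]=11≠a[slow]=10 write a[8]=11, slow++,fast++
slow=8 fast=15: a[fast]=11=a[slow] dup, fast++
slow=8 fast=16: a[fast]=13≠a[slow]=11 write a[9]=13, slow++,fast++
slow=9 fast=17: a[fast]=13=a[slow] dup, fast++
slow=9 fast=18: a[fast]=14≠a[slow]=13 write a[10]=14, slow++,fast++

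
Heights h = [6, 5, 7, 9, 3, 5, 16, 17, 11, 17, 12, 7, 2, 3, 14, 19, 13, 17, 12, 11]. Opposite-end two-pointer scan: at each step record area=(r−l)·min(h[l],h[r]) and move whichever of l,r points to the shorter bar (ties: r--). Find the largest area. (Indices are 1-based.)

l=1 r=20: min(6,11)*19=114 best=114 *, l++
l=2 r=20: min(5,11)*18=90 best=114, l++
l=3 r=20: min(7,11)*17=119 best=119 *, l++
l=4 r=20: min(9,11)*16=144 best=144 *, l++
l=5 r=20: min(3,11)*15=45 best=144, l++
l=6 r=20: min(5,11)*14=70 best=144, l++
l=7 r=20: min(16,11)*13=143 best=144, r--
l=7 r=19: min(16,12)*12=144 best=144, r--
l=7 r=18: min(16,17)*11=176 best=176 *, l++
l=8 r=18: min(17,17)*10=170 best=176, r--
l=8 r=17: min(17,13)*9=117 best=176, r--
l=8 r=16: min(17,19)*8=136 best=176, l++
l=9 r=16: min(11,19)*7=77 best=176, l++
l=10 r=16: min(17,19)*6=102 best=176, l++
l=11 r=16: min(12,19)*5=60 best=176, l++
l=12 r=16: min(7,19)*4=28 best=176, l++
l=13 r=16: min(2,19)*3=6 best=176, l++
l=14 r=16: min(3,19)*2=6 best=176, l++
l=15 r=16: min(14,19)*1=14 best=176, l++

max area = 176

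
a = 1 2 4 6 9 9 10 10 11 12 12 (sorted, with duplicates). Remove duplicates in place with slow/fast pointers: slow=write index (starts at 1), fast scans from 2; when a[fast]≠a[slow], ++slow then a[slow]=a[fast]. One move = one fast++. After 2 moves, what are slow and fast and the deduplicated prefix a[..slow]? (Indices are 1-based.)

slow=3, fast=4, prefix=[1, 2, 4]

slow=1 fast=2: a[fast]=2≠a[slow]=1 write a[2]=2, slow++,fast++
slow=2 fast=3: a[fast]=4≠a[slow]=2 write a[3]=4, slow++,fast++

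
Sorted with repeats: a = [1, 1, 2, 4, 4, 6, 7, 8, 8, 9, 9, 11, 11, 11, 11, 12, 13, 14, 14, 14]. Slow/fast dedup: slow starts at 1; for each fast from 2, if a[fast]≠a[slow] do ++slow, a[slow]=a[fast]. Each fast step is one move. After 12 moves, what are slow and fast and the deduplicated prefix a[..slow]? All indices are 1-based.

slow=8, fast=14, prefix=[1, 2, 4, 6, 7, 8, 9, 11]

slow=1 fast=2: a[fast]=1=a[slow] dup, fast++
slow=1 fast=3: a[fast]=2≠a[slow]=1 write a[2]=2, slow++,fast++
slow=2 fast=4: a[fast]=4≠a[slow]=2 write a[3]=4, slow++,fast++
slow=3 fast=5: a[fast]=4=a[slow] dup, fast++
slow=3 fast=6: a[fast]=6≠a[slow]=4 write a[4]=6, slow++,fast++
slow=4 fast=7: a[fast]=7≠a[slow]=6 write a[5]=7, slow++,fast++
slow=5 fast=8: a[fast]=8≠a[slow]=7 write a[6]=8, slow++,fast++
slow=6 fast=9: a[fast]=8=a[slow] dup, fast++
slow=6 fast=10: a[fast]=9≠a[slow]=8 write a[7]=9, slow++,fast++
slow=7 fast=11: a[fast]=9=a[slow] dup, fast++
slow=7 fast=12: a[fast]=11≠a[slow]=9 write a[8]=11, slow++,fast++
slow=8 fast=13: a[fast]=11=a[slow] dup, fast++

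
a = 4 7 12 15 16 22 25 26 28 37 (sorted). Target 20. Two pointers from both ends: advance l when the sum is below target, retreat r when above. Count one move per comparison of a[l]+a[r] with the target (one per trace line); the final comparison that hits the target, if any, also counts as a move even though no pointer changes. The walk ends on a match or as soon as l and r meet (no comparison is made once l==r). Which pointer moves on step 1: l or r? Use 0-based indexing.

r

l=0 r=9: 4+37=41 >20, r--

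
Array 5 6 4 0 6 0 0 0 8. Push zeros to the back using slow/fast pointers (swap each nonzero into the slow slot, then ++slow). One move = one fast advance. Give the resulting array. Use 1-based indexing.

(s=1,f=1) a[fast]=5≠0 swap→a[1]=5 → slow++,fast++
(s=2,f=2) a[fast]=6≠0 swap→a[2]=6 → slow++,fast++
(s=3,f=3) a[fast]=4≠0 swap→a[3]=4 → slow++,fast++
(s=4,f=4) a[fast]=0 → fast++
(s=4,f=5) a[fast]=6≠0 swap→a[4]=6 → slow++,fast++
(s=5,f=6) a[fast]=0 → fast++
(s=5,f=7) a[fast]=0 → fast++
(s=5,f=8) a[fast]=0 → fast++
(s=5,f=9) a[fast]=8≠0 swap→a[5]=8 → slow++,fast++

[5, 6, 4, 6, 8, 0, 0, 0, 0]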